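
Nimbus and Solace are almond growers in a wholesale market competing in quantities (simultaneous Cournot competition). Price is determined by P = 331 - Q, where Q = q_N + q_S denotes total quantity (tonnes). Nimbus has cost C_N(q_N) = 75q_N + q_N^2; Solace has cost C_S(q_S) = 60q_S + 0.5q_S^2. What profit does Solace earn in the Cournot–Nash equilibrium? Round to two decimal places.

Nimbus's profit: π_N = (331 - Q)q_N - (75q_N + q_N²). Setting ∂π_N/∂q_N = 0: 256 - 4q_N - (q_S) = 0.
Solace's profit: π_S = (331 - Q)q_S - (60q_S + (1/2)q_S²). Setting ∂π_S/∂q_S = 0: 271 - 3q_S - (q_N) = 0.
Best responses: q_N = (256 - q_S)/4, q_S = (271 - q_N)/3.
Substituting one into the other gives q_N = 497/11 and q_S = 828/11.
Price P = 331 - 1325/11 = 210.5455.
Solace's profit: 210.5455·(828/11) - 60·(828/11) - (1/2)(828/11)² = 8498.9752.

8498.98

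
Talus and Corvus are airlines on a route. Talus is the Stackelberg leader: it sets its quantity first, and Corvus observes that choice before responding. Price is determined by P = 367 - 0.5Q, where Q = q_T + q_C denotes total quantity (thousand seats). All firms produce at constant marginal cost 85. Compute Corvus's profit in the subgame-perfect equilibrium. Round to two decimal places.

9940.50

The follower Corvus best-responds to any q_T: π_C = (367 - 0.5Q)q_C - 85q_C.
∂π_C/∂q_C = 282 - (1/2)q_T - q_C = 0 gives the reaction function q_C = (282 - (1/2)q_T).
The leader anticipates this reaction. Substituting into P = 367 - 0.5Q gives P = 226 - (1/4)q_T, so π_T = (226 - (1/4)q_T)q_T - 85q_T.
Maximising: ∂π_T/∂q_T = 141 - (1/2)q_T = 0, giving q_T = 282.
Then q_C = (282 - (1/2)·282) = 141.
Price P = 367 - (1/2)·423 = 311/2.
Corvus's profit: (311/2 - 85)·141 = 9940.5000.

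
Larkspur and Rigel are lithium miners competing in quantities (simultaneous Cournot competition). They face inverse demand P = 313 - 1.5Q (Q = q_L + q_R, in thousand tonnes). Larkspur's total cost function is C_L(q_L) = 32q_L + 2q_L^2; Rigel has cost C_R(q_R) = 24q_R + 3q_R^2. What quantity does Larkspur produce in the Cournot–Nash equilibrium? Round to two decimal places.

Larkspur's profit: π_L = (313 - 1.5Q)q_L - (32q_L + 2q_L²). Setting ∂π_L/∂q_L = 0: 281 - 7q_L - (3/2)(q_R) = 0.
Rigel's profit: π_R = (313 - 1.5Q)q_R - (24q_R + 3q_R²). Setting ∂π_R/∂q_R = 0: 289 - 9q_R - (3/2)(q_L) = 0.
So q_L = (281 - (3/2)q_R)/7 and q_R = (289 - (3/2)q_L)/9.
Substituting one into the other gives q_L = 34.4938 and q_R = 26.3621.

34.49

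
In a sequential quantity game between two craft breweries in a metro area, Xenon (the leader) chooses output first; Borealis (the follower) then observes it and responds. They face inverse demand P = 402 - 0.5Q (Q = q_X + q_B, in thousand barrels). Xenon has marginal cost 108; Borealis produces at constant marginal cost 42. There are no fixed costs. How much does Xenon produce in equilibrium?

The follower Borealis best-responds to any q_X: π_B = (402 - 0.5Q)q_B - 42q_B.
∂π_B/∂q_B = 360 - (1/2)q_X - q_B = 0 gives the reaction function q_B = (360 - (1/2)q_X).
The leader anticipates this reaction. Substituting into P = 402 - 0.5Q gives P = 222 - (1/4)q_X, so π_X = (222 - (1/4)q_X)q_X - 108q_X.
The leader's first-order condition 114 - (1/2)q_X = 0 yields q_X = 228.
Then q_B = (360 - (1/2)·228) = 246.

228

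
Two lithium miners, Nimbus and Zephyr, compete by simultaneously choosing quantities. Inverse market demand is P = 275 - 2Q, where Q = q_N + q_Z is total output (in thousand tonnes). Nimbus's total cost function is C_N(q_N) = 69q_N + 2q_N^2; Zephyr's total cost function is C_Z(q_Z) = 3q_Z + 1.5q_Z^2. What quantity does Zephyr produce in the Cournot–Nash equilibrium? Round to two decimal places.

Nimbus's profit: π_N = (275 - 2Q)q_N - (69q_N + 2q_N²). Setting ∂π_N/∂q_N = 0: 206 - 8q_N - 2(q_Z) = 0.
Zephyr's first-order condition: 272 - 7q_Z - 2(q_N) = 0.
Rearranging gives the reaction functions q_N = (206 - 2q_Z)/8 and q_Z = (272 - 2q_N)/7.
Substituting one into the other gives q_N = 449/26 and q_Z = 441/13.

33.92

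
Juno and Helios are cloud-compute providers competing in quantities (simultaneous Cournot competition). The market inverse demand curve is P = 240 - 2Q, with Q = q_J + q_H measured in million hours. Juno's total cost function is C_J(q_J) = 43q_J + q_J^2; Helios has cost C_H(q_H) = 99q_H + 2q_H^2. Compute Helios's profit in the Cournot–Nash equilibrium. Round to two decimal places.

Juno's profit: π_J = (240 - 2Q)q_J - (43q_J + q_J²). Setting ∂π_J/∂q_J = 0: 197 - 6q_J - 2(q_H) = 0.
Helios's profit: π_H = (240 - 2Q)q_H - (99q_H + 2q_H²). Setting ∂π_H/∂q_H = 0: 141 - 8q_H - 2(q_J) = 0.
Best responses: q_J = (197 - 2q_H)/6, q_H = (141 - 2q_J)/8.
Solving the pair: q_J = 647/22, q_H = 113/11.
Price P = 240 - 2·(873/22) = 1767/11.
Helios's profit: (1767/11)·(113/11) - 99·(113/11) - 2(113/11)² = 422.1157.

422.12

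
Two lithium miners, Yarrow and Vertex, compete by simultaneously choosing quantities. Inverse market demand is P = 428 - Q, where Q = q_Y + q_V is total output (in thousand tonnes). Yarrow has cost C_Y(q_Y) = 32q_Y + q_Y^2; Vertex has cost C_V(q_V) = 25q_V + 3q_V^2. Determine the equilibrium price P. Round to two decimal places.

299.58

Yarrow's profit: π_Y = (428 - Q)q_Y - (32q_Y + q_Y²). Setting ∂π_Y/∂q_Y = 0: 396 - 4q_Y - (q_V) = 0.
Vertex's first-order condition: 403 - 8q_V - (q_Y) = 0.
Best responses: q_Y = (396 - q_V)/4, q_V = (403 - q_Y)/8.
Substituting one into the other gives q_Y = 89.1935 and q_V = 1216/31.
Total output Q = 128.4194, so price P = 428 - 128.4194 = 299.5806.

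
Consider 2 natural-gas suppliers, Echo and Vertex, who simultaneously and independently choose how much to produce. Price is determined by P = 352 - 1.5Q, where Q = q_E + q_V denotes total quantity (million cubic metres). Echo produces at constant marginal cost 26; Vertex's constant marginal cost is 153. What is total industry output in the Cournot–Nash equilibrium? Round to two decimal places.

116.67

Echo's profit: π_E = (352 - 1.5Q)q_E - (26q_E). Setting ∂π_E/∂q_E = 0: 326 - 3q_E - (3/2)(q_V) = 0.
Vertex's profit: π_V = (352 - 1.5Q)q_V - (153q_V). Setting ∂π_V/∂q_V = 0: 199 - 3q_V - (3/2)(q_E) = 0.
So q_E = (326 - (3/2)q_V)/3 and q_V = (199 - (3/2)q_E)/3.
Substituting one into the other gives q_E = 302/3 and q_V = 16.
Total output Q = 302/3 + 16 = 350/3.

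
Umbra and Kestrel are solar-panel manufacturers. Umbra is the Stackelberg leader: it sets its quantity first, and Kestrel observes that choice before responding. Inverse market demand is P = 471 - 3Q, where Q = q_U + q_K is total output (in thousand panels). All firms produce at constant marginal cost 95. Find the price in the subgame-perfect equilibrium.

The follower Kestrel best-responds to any q_U: π_K = (471 - 3Q)q_K - 95q_K.
Follower FOC: 376 - 3q_U - 6q_K = 0, so q_K(q_U) = (376 - 3q_U)/6.
The leader anticipates this reaction. Substituting into P = 471 - 3Q gives P = 283 - (3/2)q_U, so π_U = (283 - (3/2)q_U)q_U - 95q_U.
Leader FOC: 188 - 3q_U = 0, so q_U = 188/3.
Then q_K = (376 - 3·(188/3))/6 = 94/3.
Total output Q = 94, so price P = 471 - 3·94 = 189.

189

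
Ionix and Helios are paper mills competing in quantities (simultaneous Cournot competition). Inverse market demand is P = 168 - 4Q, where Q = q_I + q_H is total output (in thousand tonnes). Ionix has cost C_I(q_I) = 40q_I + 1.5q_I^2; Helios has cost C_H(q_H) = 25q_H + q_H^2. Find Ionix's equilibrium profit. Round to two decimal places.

312.01

Ionix's profit: π_I = (168 - 4Q)q_I - (40q_I + (3/2)q_I²). Setting ∂π_I/∂q_I = 0: 128 - 11q_I - 4(q_H) = 0.
Helios's profit: π_H = (168 - 4Q)q_H - (25q_H + q_H²). Setting ∂π_H/∂q_H = 0: 143 - 10q_H - 4(q_I) = 0.
So q_I = (128 - 4q_H)/11 and q_H = (143 - 4q_I)/10.
Solving the pair: q_I = 354/47, q_H = 1061/94.
Price P = 168 - 4·(1769/94) = 92.7234.
Ionix's profit: 92.7234·(354/47) - 40·(354/47) - (3/2)(354/47)² = 312.0136.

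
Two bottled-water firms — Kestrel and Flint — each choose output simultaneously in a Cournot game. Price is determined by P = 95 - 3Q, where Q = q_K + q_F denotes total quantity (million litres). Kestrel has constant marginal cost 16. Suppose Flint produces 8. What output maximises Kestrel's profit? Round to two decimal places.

9.17

With the rival's output fixed at 8, Kestrel's profit is π_K = (95 - 3·8 - 3q_K)q_K - (16q_K) = (71 - 3q_K)q_K - (16q_K).
∂π_K/∂q_K = 55 - 6q_K = 0, so q_K = 55/6.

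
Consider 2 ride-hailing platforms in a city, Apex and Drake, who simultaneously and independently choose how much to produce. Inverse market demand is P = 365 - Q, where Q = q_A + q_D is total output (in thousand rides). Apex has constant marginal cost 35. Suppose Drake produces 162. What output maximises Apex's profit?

84

With the rival's output fixed at 162, Apex's profit is π_A = (365 - 162 - q_A)q_A - (35q_A) = (203 - q_A)q_A - (35q_A).
∂π_A/∂q_A = 168 - 2q_A = 0, so q_A = 84.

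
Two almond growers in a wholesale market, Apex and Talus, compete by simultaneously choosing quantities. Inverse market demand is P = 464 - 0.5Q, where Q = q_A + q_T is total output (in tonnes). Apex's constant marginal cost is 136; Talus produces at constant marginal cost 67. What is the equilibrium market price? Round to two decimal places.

222.33

Apex's profit: π_A = (464 - 0.5Q)q_A - (136q_A). Setting ∂π_A/∂q_A = 0: 328 - q_A - (1/2)(q_T) = 0.
Talus's first-order condition: 397 - q_T - (1/2)(q_A) = 0.
So q_A = (328 - (1/2)q_T) and q_T = (397 - (1/2)q_A).
Substituting one into the other gives q_A = 518/3 and q_T = 932/3.
Total output Q = 1450/3, so price P = 464 - (1/2)·(1450/3) = 667/3.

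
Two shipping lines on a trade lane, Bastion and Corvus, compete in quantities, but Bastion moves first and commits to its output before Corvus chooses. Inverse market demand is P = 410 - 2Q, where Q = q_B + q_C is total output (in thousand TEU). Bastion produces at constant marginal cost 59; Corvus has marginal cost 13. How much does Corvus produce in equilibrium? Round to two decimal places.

Solve by backward induction. Given q_B, the follower Corvus maximises π_C = (410 - 2q_B - 2q_C)q_C - 13q_C.
Follower FOC: 397 - 2q_B - 4q_C = 0, so q_C(q_B) = (397 - 2q_B)/4.
The leader anticipates this reaction. Substituting into P = 410 - 2Q gives P = 423/2 - q_B, so π_B = (423/2 - q_B)q_B - 59q_B.
Maximising: ∂π_B/∂q_B = 305/2 - 2q_B = 0, giving q_B = 305/4.
Then q_C = (397 - 2·(305/4))/4 = 489/8.

61.13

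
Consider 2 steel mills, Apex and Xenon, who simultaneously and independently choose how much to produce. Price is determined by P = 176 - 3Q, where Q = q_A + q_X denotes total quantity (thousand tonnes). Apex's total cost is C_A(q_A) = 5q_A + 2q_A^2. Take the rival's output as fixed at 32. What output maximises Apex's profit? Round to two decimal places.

7.50

With the rival's output fixed at 32, Apex's profit is π_A = (176 - 3·32 - 3q_A)q_A - (5q_A + 2q_A²) = (80 - 3q_A)q_A - (5q_A + 2q_A²).
∂π_A/∂q_A = 75 - 10q_A = 0, so q_A = 15/2.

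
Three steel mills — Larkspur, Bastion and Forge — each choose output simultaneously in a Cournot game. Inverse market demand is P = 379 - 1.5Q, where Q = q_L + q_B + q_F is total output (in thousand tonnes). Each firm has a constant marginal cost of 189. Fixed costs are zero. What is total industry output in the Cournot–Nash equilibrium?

A representative firm's profit is π_i = q_i(379 - 1.5Q) - 189q_i.
Setting ∂π_i/∂q_i = 0 with rivals' quantities fixed: 190 - 3q_i - (3/2)·Σ_{j≠i} q_j = 0.
By symmetry each firm produces the same amount; substituting Σ_{j≠i} q_j = 2q_i yields q_i = 190/6 = 95/3.
Total output Q = 95/3 + 95/3 + 95/3 = 95.

95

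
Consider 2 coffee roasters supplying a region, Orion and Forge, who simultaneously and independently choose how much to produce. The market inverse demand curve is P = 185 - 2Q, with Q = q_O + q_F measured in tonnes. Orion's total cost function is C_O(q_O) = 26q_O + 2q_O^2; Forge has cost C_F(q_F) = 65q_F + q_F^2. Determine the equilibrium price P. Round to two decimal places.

Orion's profit: π_O = (185 - 2Q)q_O - (26q_O + 2q_O²). Setting ∂π_O/∂q_O = 0: 159 - 8q_O - 2(q_F) = 0.
Forge's first-order condition: 120 - 6q_F - 2(q_O) = 0.
Rearranging gives the reaction functions q_O = (159 - 2q_F)/8 and q_F = (120 - 2q_O)/6.
Solving the pair: q_O = 357/22, q_F = 321/22.
Total output Q = 339/11, so price P = 185 - 2·(339/11) = 1357/11.

123.36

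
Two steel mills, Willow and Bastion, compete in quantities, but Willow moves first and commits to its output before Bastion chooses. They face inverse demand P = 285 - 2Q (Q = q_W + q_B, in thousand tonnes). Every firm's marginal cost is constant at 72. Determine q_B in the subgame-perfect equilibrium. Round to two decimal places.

Solve by backward induction. Given q_W, the follower Bastion maximises π_B = (285 - 2q_W - 2q_B)q_B - 72q_B.
Follower FOC: 213 - 2q_W - 4q_B = 0, so q_B(q_W) = (213 - 2q_W)/4.
Willow substitutes q_B(q_W) into its own profit: π_W = q_W(285 - 2q_W - (213 - 2q_W)/2) - 72q_W = (357/2 - q_W)q_W - 72q_W.
Maximising: ∂π_W/∂q_W = 213/2 - 2q_W = 0, giving q_W = 213/4.
Then q_B = (213 - 2·(213/4))/4 = 213/8.

26.63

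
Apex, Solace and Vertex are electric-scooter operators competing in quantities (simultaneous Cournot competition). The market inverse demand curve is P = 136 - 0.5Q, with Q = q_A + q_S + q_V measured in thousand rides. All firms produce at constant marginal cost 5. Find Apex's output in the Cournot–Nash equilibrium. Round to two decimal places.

Each firm earns π_i = (136 - 0.5Q)q_i - 5q_i.
Setting ∂π_i/∂q_i = 0 with rivals' quantities fixed: 131 - q_i - (1/2)·Σ_{j≠i} q_j = 0.
With identical firms every q_j equals q_i, so Σ_{j≠i} q_j = 2q_i and 131 = 2q_i, giving q_i = 131/2.

65.50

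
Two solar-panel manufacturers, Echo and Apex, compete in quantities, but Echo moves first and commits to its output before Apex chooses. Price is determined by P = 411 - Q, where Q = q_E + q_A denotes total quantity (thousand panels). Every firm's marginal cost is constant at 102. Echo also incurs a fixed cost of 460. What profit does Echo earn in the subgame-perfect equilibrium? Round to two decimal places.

11475.13

The follower Apex best-responds to any q_E: π_A = (411 - Q)q_A - 102q_A.
Setting the follower's marginal profit to zero, 309 - q_E - 2q_A = 0, i.e. q_A = (309 - q_E)/2.
The leader anticipates this reaction. Substituting into P = 411 - Q gives P = 513/2 - (1/2)q_E, so π_E = (513/2 - (1/2)q_E)q_E - 102q_E.
Leader FOC: 309/2 - q_E = 0, so q_E = 309/2.
Then q_A = (309 - 309/2)/2 = 309/4.
Price P = 411 - 927/4 = 717/4.
Echo's profit: (717/4 - 102)·(309/2) - 460 = 11475.1250.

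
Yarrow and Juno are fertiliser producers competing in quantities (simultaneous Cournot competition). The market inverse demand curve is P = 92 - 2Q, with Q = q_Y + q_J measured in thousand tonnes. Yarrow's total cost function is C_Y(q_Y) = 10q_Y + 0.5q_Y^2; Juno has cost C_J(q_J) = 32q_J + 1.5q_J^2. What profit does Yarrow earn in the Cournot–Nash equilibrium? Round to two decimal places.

536.20

Yarrow's profit: π_Y = (92 - 2Q)q_Y - (10q_Y + (1/2)q_Y²). Setting ∂π_Y/∂q_Y = 0: 82 - 5q_Y - 2(q_J) = 0.
Juno's first-order condition: 60 - 7q_J - 2(q_Y) = 0.
Rearranging gives the reaction functions q_Y = (82 - 2q_J)/5 and q_J = (60 - 2q_Y)/7.
Solving the pair: q_Y = 454/31, q_J = 136/31.
Price P = 92 - 2·(590/31) = 1672/31.
Yarrow's profit: (1672/31)·(454/31) - 10·(454/31) - (1/2)(454/31)² = 536.2019.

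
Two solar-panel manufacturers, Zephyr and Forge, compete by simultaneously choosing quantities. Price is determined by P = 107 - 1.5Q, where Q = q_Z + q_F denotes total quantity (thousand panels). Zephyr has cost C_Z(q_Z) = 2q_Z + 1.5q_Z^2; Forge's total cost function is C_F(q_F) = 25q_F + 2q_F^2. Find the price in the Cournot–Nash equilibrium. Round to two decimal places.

Zephyr's profit: π_Z = (107 - 1.5Q)q_Z - (2q_Z + (3/2)q_Z²). Setting ∂π_Z/∂q_Z = 0: 105 - 6q_Z - (3/2)(q_F) = 0.
Forge's profit: π_F = (107 - 1.5Q)q_F - (25q_F + 2q_F²). Setting ∂π_F/∂q_F = 0: 82 - 7q_F - (3/2)(q_Z) = 0.
Best responses: q_Z = (105 - (3/2)q_F)/6, q_F = (82 - (3/2)q_Z)/7.
Substituting one into the other gives q_Z = 816/53 and q_F = 446/53.
Total output Q = 1262/53, so price P = 107 - (3/2)·(1262/53) = 71.2830.

71.28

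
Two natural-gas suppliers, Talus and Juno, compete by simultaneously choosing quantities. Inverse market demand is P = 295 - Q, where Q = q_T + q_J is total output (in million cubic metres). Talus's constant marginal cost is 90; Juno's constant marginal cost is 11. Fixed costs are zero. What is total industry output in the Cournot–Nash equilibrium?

163

Talus's profit: π_T = (295 - Q)q_T - (90q_T). Setting ∂π_T/∂q_T = 0: 205 - 2q_T - (q_J) = 0.
Juno's first-order condition: 284 - 2q_J - (q_T) = 0.
Best responses: q_T = (205 - q_J)/2, q_J = (284 - q_T)/2.
Solving the pair: q_T = 42, q_J = 121.
Total output Q = 42 + 121 = 163.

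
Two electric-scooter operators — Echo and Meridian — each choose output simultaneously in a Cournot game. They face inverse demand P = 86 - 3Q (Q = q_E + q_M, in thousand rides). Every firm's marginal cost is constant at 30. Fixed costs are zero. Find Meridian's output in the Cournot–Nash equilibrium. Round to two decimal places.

A representative firm's profit is π_i = q_i(86 - 3Q) - 30q_i.
First-order condition (treating rivals' output as given): 56 - 6q_i - 3q_j = 0.
By symmetry each firm produces the same amount; substituting q_j = q_i yields q_i = 56/9.

6.22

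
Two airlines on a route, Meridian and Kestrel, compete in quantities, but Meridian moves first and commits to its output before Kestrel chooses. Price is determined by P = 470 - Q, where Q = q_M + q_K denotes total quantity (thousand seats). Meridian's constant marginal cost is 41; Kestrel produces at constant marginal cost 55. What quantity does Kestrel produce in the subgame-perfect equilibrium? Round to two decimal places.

96.75

The follower Kestrel best-responds to any q_M: π_K = (470 - Q)q_K - 55q_K.
Follower FOC: 415 - q_M - 2q_K = 0, so q_K(q_M) = (415 - q_M)/2.
Meridian substitutes q_K(q_M) into its own profit: π_M = q_M(470 - q_M - (415 - q_M)/2) - 41q_M = (525/2 - (1/2)q_M)q_M - 41q_M.
The leader's first-order condition 443/2 - q_M = 0 yields q_M = 443/2.
Then q_K = (415 - 443/2)/2 = 387/4.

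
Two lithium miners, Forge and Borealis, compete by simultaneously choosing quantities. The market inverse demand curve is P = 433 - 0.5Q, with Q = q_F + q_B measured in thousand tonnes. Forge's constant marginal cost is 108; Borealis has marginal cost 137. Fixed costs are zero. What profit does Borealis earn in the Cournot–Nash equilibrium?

Forge's profit: π_F = (433 - 0.5Q)q_F - (108q_F). Setting ∂π_F/∂q_F = 0: 325 - q_F - (1/2)(q_B) = 0.
Borealis's first-order condition: 296 - q_B - (1/2)(q_F) = 0.
Best responses: q_F = (325 - (1/2)q_B), q_B = (296 - (1/2)q_F).
Substituting one into the other gives q_F = 236 and q_B = 178.
Price P = 433 - (1/2)·414 = 226.
Borealis's profit: (226 - 137)·178 = 15842.

15842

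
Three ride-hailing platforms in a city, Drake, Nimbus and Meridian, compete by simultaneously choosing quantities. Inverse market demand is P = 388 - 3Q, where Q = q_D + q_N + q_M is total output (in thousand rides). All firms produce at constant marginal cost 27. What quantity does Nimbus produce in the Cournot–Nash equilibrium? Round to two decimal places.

30.08

A representative firm's profit is π_i = q_i(388 - 3Q) - 27q_i.
Setting ∂π_i/∂q_i = 0 with rivals' quantities fixed: 361 - 6q_i - 3·Σ_{j≠i} q_j = 0.
By symmetry each firm produces the same amount; substituting Σ_{j≠i} q_j = 2q_i yields q_i = 361/12.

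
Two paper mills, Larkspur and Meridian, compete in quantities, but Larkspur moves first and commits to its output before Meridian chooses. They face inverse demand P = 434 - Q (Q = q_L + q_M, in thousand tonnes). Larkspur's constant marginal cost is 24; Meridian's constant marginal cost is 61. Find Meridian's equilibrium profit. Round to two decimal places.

Solve by backward induction. Given q_L, the follower Meridian maximises π_M = (434 - q_L - q_M)q_M - 61q_M.
Setting the follower's marginal profit to zero, 373 - q_L - 2q_M = 0, i.e. q_M = (373 - q_L)/2.
Larkspur substitutes q_M(q_L) into its own profit: π_L = q_L(434 - q_L - (373 - q_L)/2) - 24q_L = (495/2 - (1/2)q_L)q_L - 24q_L.
The leader's first-order condition 447/2 - q_L = 0 yields q_L = 447/2.
Then q_M = (373 - 447/2)/2 = 299/4.
Price P = 434 - 1193/4 = 543/4.
Meridian's profit: (543/4 - 61)·(299/4) = 5587.5625.

5587.56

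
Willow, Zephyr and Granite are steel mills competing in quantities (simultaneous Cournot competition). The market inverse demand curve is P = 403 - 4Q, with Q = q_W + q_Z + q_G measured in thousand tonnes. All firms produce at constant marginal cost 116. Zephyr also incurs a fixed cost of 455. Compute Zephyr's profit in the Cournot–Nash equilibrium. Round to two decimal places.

Each firm earns π_i = (403 - 4Q)q_i - 116q_i.
Setting ∂π_i/∂q_i = 0 with rivals' quantities fixed: 287 - 8q_i - 4·Σ_{j≠i} q_j = 0.
By symmetry each firm produces the same amount; substituting Σ_{j≠i} q_j = 2q_i yields q_i = 287/16.
Price P = 403 - 4·(861/16) = 751/4.
Zephyr's profit: (751/4 - 116)·(287/16) - 455 = 832.0156.

832.02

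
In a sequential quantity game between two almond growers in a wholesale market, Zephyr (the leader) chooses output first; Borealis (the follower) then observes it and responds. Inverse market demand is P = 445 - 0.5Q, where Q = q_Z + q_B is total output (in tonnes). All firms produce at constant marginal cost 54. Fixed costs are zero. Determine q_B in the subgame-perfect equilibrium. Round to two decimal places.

195.50

The follower Borealis best-responds to any q_Z: π_B = (445 - 0.5Q)q_B - 54q_B.
∂π_B/∂q_B = 391 - (1/2)q_Z - q_B = 0 gives the reaction function q_B = (391 - (1/2)q_Z).
Zephyr substitutes q_B(q_Z) into its own profit: π_Z = q_Z(445 - (1/2)q_Z - (391 - (1/2)q_Z)/2) - 54q_Z = (499/2 - (1/4)q_Z)q_Z - 54q_Z.
Leader FOC: 391/2 - (1/2)q_Z = 0, so q_Z = 391.
Then q_B = (391 - (1/2)·391) = 391/2.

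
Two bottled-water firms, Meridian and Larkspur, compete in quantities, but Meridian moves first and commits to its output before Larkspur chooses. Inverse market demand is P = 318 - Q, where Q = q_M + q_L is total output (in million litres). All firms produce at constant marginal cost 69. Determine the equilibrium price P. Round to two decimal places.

Solve by backward induction. Given q_M, the follower Larkspur maximises π_L = (318 - q_M - q_L)q_L - 69q_L.
Setting the follower's marginal profit to zero, 249 - q_M - 2q_L = 0, i.e. q_L = (249 - q_M)/2.
Meridian substitutes q_L(q_M) into its own profit: π_M = q_M(318 - q_M - (249 - q_M)/2) - 69q_M = (387/2 - (1/2)q_M)q_M - 69q_M.
Maximising: ∂π_M/∂q_M = 249/2 - q_M = 0, giving q_M = 249/2.
Then q_L = (249 - 249/2)/2 = 249/4.
Total output Q = 747/4, so price P = 318 - 747/4 = 525/4.

131.25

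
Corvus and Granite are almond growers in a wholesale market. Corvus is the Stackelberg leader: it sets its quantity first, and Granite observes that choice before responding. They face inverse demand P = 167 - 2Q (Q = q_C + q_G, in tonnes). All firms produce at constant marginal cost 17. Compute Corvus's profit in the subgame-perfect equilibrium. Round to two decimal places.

1406.25

The follower Granite best-responds to any q_C: π_G = (167 - 2Q)q_G - 17q_G.
Setting the follower's marginal profit to zero, 150 - 2q_C - 4q_G = 0, i.e. q_G = (150 - 2q_C)/4.
The leader anticipates this reaction. Substituting into P = 167 - 2Q gives P = 92 - q_C, so π_C = (92 - q_C)q_C - 17q_C.
Maximising: ∂π_C/∂q_C = 75 - 2q_C = 0, giving q_C = 75/2.
Then q_G = (150 - 2·(75/2))/4 = 75/4.
Price P = 167 - 2·(225/4) = 109/2.
Corvus's profit: (109/2 - 17)·(75/2) = 1406.2500.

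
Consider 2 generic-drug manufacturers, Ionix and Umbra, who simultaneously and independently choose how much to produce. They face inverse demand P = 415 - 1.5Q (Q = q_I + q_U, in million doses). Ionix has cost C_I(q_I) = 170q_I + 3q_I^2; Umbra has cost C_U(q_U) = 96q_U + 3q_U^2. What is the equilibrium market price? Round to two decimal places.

334.43

Ionix's profit: π_I = (415 - 1.5Q)q_I - (170q_I + 3q_I²). Setting ∂π_I/∂q_I = 0: 245 - 9q_I - (3/2)(q_U) = 0.
Umbra's first-order condition: 319 - 9q_U - (3/2)(q_I) = 0.
Rearranging gives the reaction functions q_I = (245 - (3/2)q_U)/9 and q_U = (319 - (3/2)q_I)/9.
Substituting one into the other gives q_I = 21.9238 and q_U = 31.7905.
Total output Q = 376/7, so price P = 415 - (3/2)·(376/7) = 334.4286.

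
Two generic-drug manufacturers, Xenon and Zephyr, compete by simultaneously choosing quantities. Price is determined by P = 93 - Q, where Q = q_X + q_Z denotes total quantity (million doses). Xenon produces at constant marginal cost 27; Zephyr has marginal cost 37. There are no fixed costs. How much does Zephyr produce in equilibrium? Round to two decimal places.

15.33

Xenon's profit: π_X = (93 - Q)q_X - (27q_X). Setting ∂π_X/∂q_X = 0: 66 - 2q_X - (q_Z) = 0.
Zephyr's first-order condition: 56 - 2q_Z - (q_X) = 0.
Best responses: q_X = (66 - q_Z)/2, q_Z = (56 - q_X)/2.
Substituting one into the other gives q_X = 76/3 and q_Z = 46/3.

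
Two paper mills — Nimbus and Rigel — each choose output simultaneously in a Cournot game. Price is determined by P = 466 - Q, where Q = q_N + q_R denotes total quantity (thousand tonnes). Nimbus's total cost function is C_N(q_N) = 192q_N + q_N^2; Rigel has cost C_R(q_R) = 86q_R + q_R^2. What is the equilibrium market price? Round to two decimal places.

Nimbus's profit: π_N = (466 - Q)q_N - (192q_N + q_N²). Setting ∂π_N/∂q_N = 0: 274 - 4q_N - (q_R) = 0.
Rigel's profit: π_R = (466 - Q)q_R - (86q_R + q_R²). Setting ∂π_R/∂q_R = 0: 380 - 4q_R - (q_N) = 0.
Best responses: q_N = (274 - q_R)/4, q_R = (380 - q_N)/4.
Solving the pair: q_N = 716/15, q_R = 1246/15.
Total output Q = 654/5, so price P = 466 - 654/5 = 1676/5.

335.20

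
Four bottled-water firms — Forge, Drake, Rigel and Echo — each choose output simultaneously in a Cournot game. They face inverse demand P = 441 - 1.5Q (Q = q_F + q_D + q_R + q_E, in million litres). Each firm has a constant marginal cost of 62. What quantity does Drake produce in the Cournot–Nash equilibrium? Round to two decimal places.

50.53

Each firm earns π_i = (441 - 1.5Q)q_i - 62q_i.
Setting ∂π_i/∂q_i = 0 with rivals' quantities fixed: 379 - 3q_i - (3/2)·Σ_{j≠i} q_j = 0.
With identical firms every q_j equals q_i, so Σ_{j≠i} q_j = 3q_i and 379 = (15/2)q_i, giving q_i = 758/15.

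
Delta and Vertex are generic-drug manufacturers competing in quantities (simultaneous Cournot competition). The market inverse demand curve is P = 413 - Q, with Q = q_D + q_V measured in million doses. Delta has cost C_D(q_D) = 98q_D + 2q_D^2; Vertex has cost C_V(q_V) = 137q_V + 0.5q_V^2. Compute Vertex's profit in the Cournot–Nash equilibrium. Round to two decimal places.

Delta's profit: π_D = (413 - Q)q_D - (98q_D + 2q_D²). Setting ∂π_D/∂q_D = 0: 315 - 6q_D - (q_V) = 0.
Vertex's first-order condition: 276 - 3q_V - (q_D) = 0.
So q_D = (315 - q_V)/6 and q_V = (276 - q_D)/3.
Solving the pair: q_D = 669/17, q_V = 1341/17.
Price P = 413 - 118.2353 = 294.7647.
Vertex's profit: 294.7647·(1341/17) - 137·(1341/17) - (1/2)(1341/17)² = 9333.6384.

9333.64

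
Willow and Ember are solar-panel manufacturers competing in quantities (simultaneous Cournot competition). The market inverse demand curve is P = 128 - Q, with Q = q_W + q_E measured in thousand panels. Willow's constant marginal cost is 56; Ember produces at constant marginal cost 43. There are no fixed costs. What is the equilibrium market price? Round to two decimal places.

75.67

Willow's profit: π_W = (128 - Q)q_W - (56q_W). Setting ∂π_W/∂q_W = 0: 72 - 2q_W - (q_E) = 0.
Ember's first-order condition: 85 - 2q_E - (q_W) = 0.
So q_W = (72 - q_E)/2 and q_E = (85 - q_W)/2.
Solving the pair: q_W = 59/3, q_E = 98/3.
Total output Q = 157/3, so price P = 128 - 157/3 = 227/3.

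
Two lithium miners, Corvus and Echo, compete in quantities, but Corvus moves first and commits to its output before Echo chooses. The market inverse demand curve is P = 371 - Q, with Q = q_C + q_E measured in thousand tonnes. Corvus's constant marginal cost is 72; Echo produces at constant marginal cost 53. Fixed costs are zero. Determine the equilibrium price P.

142

The follower Echo best-responds to any q_C: π_E = (371 - Q)q_E - 53q_E.
∂π_E/∂q_E = 318 - q_C - 2q_E = 0 gives the reaction function q_E = (318 - q_C)/2.
The leader anticipates this reaction. Substituting into P = 371 - Q gives P = 212 - (1/2)q_C, so π_C = (212 - (1/2)q_C)q_C - 72q_C.
Maximising: ∂π_C/∂q_C = 140 - q_C = 0, giving q_C = 140.
Then q_E = (318 - 140)/2 = 89.
Total output Q = 229, so price P = 371 - 229 = 142.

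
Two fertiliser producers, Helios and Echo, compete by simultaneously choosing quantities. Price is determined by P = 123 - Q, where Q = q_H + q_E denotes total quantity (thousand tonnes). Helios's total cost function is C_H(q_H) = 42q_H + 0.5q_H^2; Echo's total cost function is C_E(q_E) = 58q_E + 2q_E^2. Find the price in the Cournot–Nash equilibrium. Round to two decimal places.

91.53

Helios's profit: π_H = (123 - Q)q_H - (42q_H + (1/2)q_H²). Setting ∂π_H/∂q_H = 0: 81 - 3q_H - (q_E) = 0.
Echo's first-order condition: 65 - 6q_E - (q_H) = 0.
So q_H = (81 - q_E)/3 and q_E = (65 - q_H)/6.
Substituting one into the other gives q_H = 421/17 and q_E = 114/17.
Total output Q = 535/17, so price P = 123 - 535/17 = 1556/17.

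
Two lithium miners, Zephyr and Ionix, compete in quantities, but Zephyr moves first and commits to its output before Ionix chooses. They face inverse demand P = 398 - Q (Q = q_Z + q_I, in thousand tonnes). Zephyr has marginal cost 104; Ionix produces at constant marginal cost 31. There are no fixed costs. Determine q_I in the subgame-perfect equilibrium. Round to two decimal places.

Solve by backward induction. Given q_Z, the follower Ionix maximises π_I = (398 - q_Z - q_I)q_I - 31q_I.
Setting the follower's marginal profit to zero, 367 - q_Z - 2q_I = 0, i.e. q_I = (367 - q_Z)/2.
The leader anticipates this reaction. Substituting into P = 398 - Q gives P = 429/2 - (1/2)q_Z, so π_Z = (429/2 - (1/2)q_Z)q_Z - 104q_Z.
Maximising: ∂π_Z/∂q_Z = 221/2 - q_Z = 0, giving q_Z = 221/2.
Then q_I = (367 - 221/2)/2 = 513/4.

128.25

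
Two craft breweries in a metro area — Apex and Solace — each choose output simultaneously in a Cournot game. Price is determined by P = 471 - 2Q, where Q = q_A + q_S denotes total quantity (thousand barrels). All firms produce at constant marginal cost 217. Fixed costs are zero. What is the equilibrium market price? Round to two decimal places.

301.67

A representative firm's profit is π_i = q_i(471 - 2Q) - 217q_i.
First-order condition (treating rivals' output as given): 254 - 4q_i - 2q_j = 0.
With identical firms every q_j equals q_i, so q_j = q_i and 254 = 6q_i, giving q_i = 127/3.
Total output Q = 254/3, so price P = 471 - 2·(254/3) = 905/3.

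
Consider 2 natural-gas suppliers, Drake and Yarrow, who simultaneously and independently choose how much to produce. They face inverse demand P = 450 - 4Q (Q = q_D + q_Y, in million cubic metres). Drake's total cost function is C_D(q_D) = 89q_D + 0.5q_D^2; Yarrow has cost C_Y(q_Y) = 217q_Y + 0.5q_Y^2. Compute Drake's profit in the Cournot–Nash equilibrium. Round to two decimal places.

5717.92

Drake's profit: π_D = (450 - 4Q)q_D - (89q_D + (1/2)q_D²). Setting ∂π_D/∂q_D = 0: 361 - 9q_D - 4(q_Y) = 0.
Yarrow's first-order condition: 233 - 9q_Y - 4(q_D) = 0.
So q_D = (361 - 4q_Y)/9 and q_Y = (233 - 4q_D)/9.
Solving the pair: q_D = 35.6462, q_Y = 653/65.
Price P = 450 - 4·(594/13) = 267.2308.
Drake's profit: 267.2308·35.6462 - 89·35.6462 - (1/2)·35.6462² = 5717.9173.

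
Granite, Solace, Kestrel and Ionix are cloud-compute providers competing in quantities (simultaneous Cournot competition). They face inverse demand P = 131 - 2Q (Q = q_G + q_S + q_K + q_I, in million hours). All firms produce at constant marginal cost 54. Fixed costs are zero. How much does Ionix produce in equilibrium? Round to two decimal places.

7.70

A representative firm's profit is π_i = q_i(131 - 2Q) - 54q_i.
First-order condition (treating rivals' output as given): 77 - 4q_i - 2·Σ_{j≠i} q_j = 0.
By symmetry each firm produces the same amount; substituting Σ_{j≠i} q_j = 3q_i yields q_i = 77/10.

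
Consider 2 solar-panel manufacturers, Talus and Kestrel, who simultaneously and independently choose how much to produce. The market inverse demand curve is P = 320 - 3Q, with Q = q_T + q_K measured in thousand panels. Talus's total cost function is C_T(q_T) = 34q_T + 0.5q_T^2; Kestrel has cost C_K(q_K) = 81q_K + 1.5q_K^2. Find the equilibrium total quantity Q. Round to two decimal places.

Talus's profit: π_T = (320 - 3Q)q_T - (34q_T + (1/2)q_T²). Setting ∂π_T/∂q_T = 0: 286 - 7q_T - 3(q_K) = 0.
Kestrel's first-order condition: 239 - 9q_K - 3(q_T) = 0.
So q_T = (286 - 3q_K)/7 and q_K = (239 - 3q_T)/9.
Substituting one into the other gives q_T = 619/18 and q_K = 815/54.
Total output Q = 619/18 + 815/54 = 1336/27.

49.48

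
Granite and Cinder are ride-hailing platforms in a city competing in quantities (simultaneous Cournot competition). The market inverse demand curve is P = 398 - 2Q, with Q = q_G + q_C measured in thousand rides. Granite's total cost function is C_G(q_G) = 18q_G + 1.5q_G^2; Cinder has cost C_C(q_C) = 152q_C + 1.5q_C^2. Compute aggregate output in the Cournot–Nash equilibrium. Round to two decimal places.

Granite's profit: π_G = (398 - 2Q)q_G - (18q_G + (3/2)q_G²). Setting ∂π_G/∂q_G = 0: 380 - 7q_G - 2(q_C) = 0.
Cinder's profit: π_C = (398 - 2Q)q_C - (152q_C + (3/2)q_C²). Setting ∂π_C/∂q_C = 0: 246 - 7q_C - 2(q_G) = 0.
So q_G = (380 - 2q_C)/7 and q_C = (246 - 2q_G)/7.
Solving the pair: q_G = 48.1778, q_C = 962/45.
Total output Q = 48.1778 + 962/45 = 626/9.

69.56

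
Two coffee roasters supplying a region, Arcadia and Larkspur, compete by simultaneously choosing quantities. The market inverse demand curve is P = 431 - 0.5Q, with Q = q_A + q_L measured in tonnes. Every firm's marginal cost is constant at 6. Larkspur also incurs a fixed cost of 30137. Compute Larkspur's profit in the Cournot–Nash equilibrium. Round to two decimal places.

A representative firm's profit is π_i = q_i(431 - 0.5Q) - 6q_i.
First-order condition (treating rivals' output as given): 425 - q_i - (1/2)q_j = 0.
With identical firms every q_j equals q_i, so q_j = q_i and 425 = (3/2)q_i, giving q_i = 850/3.
Price P = 431 - (1/2)·(1700/3) = 443/3.
Larkspur's profit: (443/3 - 6)·(850/3) - 30137 = 10001.8889.

10001.89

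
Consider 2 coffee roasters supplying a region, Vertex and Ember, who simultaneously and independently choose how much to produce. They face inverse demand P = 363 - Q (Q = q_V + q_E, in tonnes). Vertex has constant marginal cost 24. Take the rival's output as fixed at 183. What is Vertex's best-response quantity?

With the rival's output fixed at 183, Vertex's profit is π_V = (363 - 183 - q_V)q_V - (24q_V) = (180 - q_V)q_V - (24q_V).
∂π_V/∂q_V = 156 - 2q_V = 0, so q_V = 78.

78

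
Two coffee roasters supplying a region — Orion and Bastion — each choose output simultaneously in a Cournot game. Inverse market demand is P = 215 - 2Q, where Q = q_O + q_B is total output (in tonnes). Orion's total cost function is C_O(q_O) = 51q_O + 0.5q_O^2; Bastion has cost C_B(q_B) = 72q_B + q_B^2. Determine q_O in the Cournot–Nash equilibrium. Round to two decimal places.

26.85

Orion's profit: π_O = (215 - 2Q)q_O - (51q_O + (1/2)q_O²). Setting ∂π_O/∂q_O = 0: 164 - 5q_O - 2(q_B) = 0.
Bastion's profit: π_B = (215 - 2Q)q_B - (72q_B + q_B²). Setting ∂π_B/∂q_B = 0: 143 - 6q_B - 2(q_O) = 0.
Rearranging gives the reaction functions q_O = (164 - 2q_B)/5 and q_B = (143 - 2q_O)/6.
Solving the pair: q_O = 349/13, q_B = 387/26.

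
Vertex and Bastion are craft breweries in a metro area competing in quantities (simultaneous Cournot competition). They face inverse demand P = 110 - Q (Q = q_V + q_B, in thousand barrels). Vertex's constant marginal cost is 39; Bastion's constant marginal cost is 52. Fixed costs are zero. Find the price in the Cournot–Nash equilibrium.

67

Vertex's profit: π_V = (110 - Q)q_V - (39q_V). Setting ∂π_V/∂q_V = 0: 71 - 2q_V - (q_B) = 0.
Bastion's first-order condition: 58 - 2q_B - (q_V) = 0.
Best responses: q_V = (71 - q_B)/2, q_B = (58 - q_V)/2.
Solving the pair: q_V = 28, q_B = 15.
Total output Q = 43, so price P = 110 - 43 = 67.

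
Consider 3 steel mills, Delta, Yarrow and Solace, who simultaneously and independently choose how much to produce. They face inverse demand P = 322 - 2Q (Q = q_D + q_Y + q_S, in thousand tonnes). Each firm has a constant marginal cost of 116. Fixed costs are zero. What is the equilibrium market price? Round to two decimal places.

Each firm earns π_i = (322 - 2Q)q_i - 116q_i.
First-order condition (treating rivals' output as given): 206 - 4q_i - 2·Σ_{j≠i} q_j = 0.
By symmetry each firm produces the same amount; substituting Σ_{j≠i} q_j = 2q_i yields q_i = 206/8 = 103/4.
Total output Q = 309/4, so price P = 322 - 2·(309/4) = 335/2.

167.50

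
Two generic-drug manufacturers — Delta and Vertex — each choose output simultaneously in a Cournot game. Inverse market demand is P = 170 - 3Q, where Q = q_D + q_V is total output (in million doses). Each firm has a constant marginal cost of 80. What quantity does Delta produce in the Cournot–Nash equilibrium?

Each firm earns π_i = (170 - 3Q)q_i - 80q_i.
Setting ∂π_i/∂q_i = 0 with rivals' quantities fixed: 90 - 6q_i - 3q_j = 0.
By symmetry each firm produces the same amount; substituting q_j = q_i yields q_i = 90/9 = 10.

10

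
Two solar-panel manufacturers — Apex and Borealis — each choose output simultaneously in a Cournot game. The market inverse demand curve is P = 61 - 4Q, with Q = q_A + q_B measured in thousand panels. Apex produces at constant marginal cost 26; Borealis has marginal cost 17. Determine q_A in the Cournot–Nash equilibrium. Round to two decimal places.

Apex's profit: π_A = (61 - 4Q)q_A - (26q_A). Setting ∂π_A/∂q_A = 0: 35 - 8q_A - 4(q_B) = 0.
Borealis's first-order condition: 44 - 8q_B - 4(q_A) = 0.
Best responses: q_A = (35 - 4q_B)/8, q_B = (44 - 4q_A)/8.
Substituting one into the other gives q_A = 13/6 and q_B = 53/12.

2.17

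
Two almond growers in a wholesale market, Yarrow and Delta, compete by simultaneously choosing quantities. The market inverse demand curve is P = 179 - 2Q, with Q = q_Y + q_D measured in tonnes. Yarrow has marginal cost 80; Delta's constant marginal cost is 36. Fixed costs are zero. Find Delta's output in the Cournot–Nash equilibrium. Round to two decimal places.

Yarrow's profit: π_Y = (179 - 2Q)q_Y - (80q_Y). Setting ∂π_Y/∂q_Y = 0: 99 - 4q_Y - 2(q_D) = 0.
Delta's first-order condition: 143 - 4q_D - 2(q_Y) = 0.
Rearranging gives the reaction functions q_Y = (99 - 2q_D)/4 and q_D = (143 - 2q_Y)/4.
Substituting one into the other gives q_Y = 55/6 and q_D = 187/6.

31.17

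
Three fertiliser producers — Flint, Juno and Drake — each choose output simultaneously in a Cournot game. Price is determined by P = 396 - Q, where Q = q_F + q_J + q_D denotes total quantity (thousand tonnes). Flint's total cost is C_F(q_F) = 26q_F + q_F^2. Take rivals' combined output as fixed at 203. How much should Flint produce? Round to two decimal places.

With rivals' combined output fixed at 203, Flint's profit is π_F = (396 - 203 - q_F)q_F - (26q_F + q_F²) = (193 - q_F)q_F - (26q_F + q_F²).
∂π_F/∂q_F = 167 - 4q_F = 0, so q_F = 167/4.

41.75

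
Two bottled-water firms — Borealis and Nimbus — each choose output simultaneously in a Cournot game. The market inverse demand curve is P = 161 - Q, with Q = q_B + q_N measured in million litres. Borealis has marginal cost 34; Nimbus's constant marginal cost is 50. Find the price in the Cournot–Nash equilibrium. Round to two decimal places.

Borealis's profit: π_B = (161 - Q)q_B - (34q_B). Setting ∂π_B/∂q_B = 0: 127 - 2q_B - (q_N) = 0.
Nimbus's profit: π_N = (161 - Q)q_N - (50q_N). Setting ∂π_N/∂q_N = 0: 111 - 2q_N - (q_B) = 0.
Best responses: q_B = (127 - q_N)/2, q_N = (111 - q_B)/2.
Substituting one into the other gives q_B = 143/3 and q_N = 95/3.
Total output Q = 238/3, so price P = 161 - 238/3 = 245/3.

81.67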